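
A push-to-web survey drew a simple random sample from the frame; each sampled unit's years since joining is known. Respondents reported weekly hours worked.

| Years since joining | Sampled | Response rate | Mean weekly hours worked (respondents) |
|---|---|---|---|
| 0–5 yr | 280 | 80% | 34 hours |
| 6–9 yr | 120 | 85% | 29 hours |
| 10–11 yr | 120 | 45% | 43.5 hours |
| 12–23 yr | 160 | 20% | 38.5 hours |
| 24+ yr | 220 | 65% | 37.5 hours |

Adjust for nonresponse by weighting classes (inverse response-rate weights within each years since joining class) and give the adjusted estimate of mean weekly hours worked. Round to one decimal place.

36.3

With weight = n_sampled/n_responded per class, the weighted class total is n_sampled:
  0–5 yr: 280 × 34 = 9520
  6–9 yr: 120 × 29 = 3480
  10–11 yr: 120 × 43.5 = 5220
  12–23 yr: 160 × 38.5 = 6160
  24+ yr: 220 × 37.5 = 8250
Adjusted estimate = 32,630 / 900 = 36.2556 → 36.3.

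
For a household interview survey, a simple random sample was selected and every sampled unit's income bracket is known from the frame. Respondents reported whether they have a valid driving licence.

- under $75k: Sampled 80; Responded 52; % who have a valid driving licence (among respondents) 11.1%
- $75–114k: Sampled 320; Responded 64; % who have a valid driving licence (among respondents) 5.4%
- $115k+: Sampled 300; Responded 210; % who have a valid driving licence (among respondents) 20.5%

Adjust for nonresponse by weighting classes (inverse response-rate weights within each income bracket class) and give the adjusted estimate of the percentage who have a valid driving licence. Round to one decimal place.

12.5%

Response rates by class: under $75k 52/80 = 65%, $75–114k 64/320 = 20%, $115k+ 210/300 = 70%.
Weighting each respondent by the inverse class response rate inflates each class back to its sampled size, so the class weight is n_sampled:
  under $75k: 80 × 11.1 = 888
  $75–114k: 320 × 5.4 = 1728
  $115k+: 300 × 20.5 = 6150
Adjusted estimate = 8766 / 700 = 12.5229 → 12.5%.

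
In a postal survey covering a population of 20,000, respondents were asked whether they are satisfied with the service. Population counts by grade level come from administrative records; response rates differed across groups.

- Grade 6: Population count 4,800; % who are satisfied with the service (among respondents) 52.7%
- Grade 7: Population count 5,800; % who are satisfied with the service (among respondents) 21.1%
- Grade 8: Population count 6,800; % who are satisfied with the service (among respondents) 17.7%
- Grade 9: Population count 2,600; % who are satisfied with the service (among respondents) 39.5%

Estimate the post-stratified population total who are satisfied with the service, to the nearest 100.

6,000

Each cell contributes its population count × the respondent rate:
  Grade 6: 4,800 × 52.7% = 2529.6
  Grade 7: 5,800 × 21.1% = 1223.8
  Grade 8: 6,800 × 17.7% = 1203.6
  Grade 9: 2,600 × 39.5% = 1027
Estimated total = 5984 → 6,000.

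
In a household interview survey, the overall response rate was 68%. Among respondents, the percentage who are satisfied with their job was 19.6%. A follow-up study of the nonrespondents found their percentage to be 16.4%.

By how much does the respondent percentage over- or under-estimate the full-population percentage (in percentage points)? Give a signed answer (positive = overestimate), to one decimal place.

+1.0 percentage points

Nonresponse fraction = 1 − 0.68 = 0.32.
Bias = (nonresponse fraction) × (respondent percentage − nonrespondent percentage)
     = 0.32 × (19.6 − 16.4) = 0.32 × 3.2 = 1.024.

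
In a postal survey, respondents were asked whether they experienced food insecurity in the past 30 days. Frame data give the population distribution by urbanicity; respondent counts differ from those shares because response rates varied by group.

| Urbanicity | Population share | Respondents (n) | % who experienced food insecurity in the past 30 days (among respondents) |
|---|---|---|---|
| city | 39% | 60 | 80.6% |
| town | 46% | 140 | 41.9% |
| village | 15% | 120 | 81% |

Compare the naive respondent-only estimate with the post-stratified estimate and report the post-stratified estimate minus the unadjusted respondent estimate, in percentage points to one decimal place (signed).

-1.0 percentage points

Without adjustment, the pooled respondent share is:
  (60/320)×80.6 + (140/320)×41.9 + (120/320)×81 = 63.8188%
Post-stratified estimate weights by population shares:
  0.39×80.6 + 0.46×41.9 + 0.15×81 = 62.858%
Difference = 62.858 − 63.8188 = -0.9608 pp.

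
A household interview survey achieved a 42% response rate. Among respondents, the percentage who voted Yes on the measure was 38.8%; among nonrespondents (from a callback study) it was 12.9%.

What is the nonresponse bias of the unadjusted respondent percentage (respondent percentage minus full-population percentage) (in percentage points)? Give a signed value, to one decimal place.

Nonresponse fraction = 1 − 0.42 = 0.58.
Bias = (nonresponse fraction) × (respondent percentage − nonrespondent percentage)
     = 0.58 × (38.8 − 12.9) = 0.58 × 25.9 = 15.022.

+15.0 percentage points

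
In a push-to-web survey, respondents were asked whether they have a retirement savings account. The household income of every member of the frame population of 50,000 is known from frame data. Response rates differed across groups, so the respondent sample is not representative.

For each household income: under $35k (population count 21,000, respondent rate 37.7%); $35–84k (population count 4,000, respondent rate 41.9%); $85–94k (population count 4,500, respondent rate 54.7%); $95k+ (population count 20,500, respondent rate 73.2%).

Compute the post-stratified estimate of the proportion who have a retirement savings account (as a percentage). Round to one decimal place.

Post-stratification weights by population share, not respondent share:
  under $35k: (21,000/50,000) × 37.7 = 15.834
  $35–84k: (4,000/50,000) × 41.9 = 3.352
  $85–94k: (4,500/50,000) × 54.7 = 4.923
  $95k+: (20,500/50,000) × 73.2 = 30.012
Post-stratified estimate = 54.121 → 54.1%.

54.1%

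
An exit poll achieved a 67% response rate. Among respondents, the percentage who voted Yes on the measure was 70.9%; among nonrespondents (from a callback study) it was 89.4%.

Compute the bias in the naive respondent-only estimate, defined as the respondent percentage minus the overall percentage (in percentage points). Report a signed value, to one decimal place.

-6.1 percentage points

Nonresponse fraction = 1 − 0.67 = 0.33.
Bias = (nonresponse fraction) × (respondent percentage − nonrespondent percentage)
     = 0.33 × (70.9 − 89.4) = 0.33 × -18.5 = -6.105.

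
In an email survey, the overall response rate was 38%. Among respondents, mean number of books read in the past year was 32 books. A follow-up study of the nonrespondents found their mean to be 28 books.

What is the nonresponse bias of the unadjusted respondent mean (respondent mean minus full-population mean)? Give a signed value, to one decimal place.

+2.5

Nonresponse fraction = 1 − 0.38 = 0.62.
Bias = (nonresponse fraction) × (respondent mean − nonrespondent mean)
     = 0.62 × (32 − 28) = 0.62 × 4 = 2.48.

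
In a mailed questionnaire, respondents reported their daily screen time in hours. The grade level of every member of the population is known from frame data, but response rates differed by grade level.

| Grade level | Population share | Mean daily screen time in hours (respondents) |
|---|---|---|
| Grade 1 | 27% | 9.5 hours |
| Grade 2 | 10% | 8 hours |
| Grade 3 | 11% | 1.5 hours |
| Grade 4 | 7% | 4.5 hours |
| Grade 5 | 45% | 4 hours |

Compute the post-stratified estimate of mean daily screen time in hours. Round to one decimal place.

Each cell contributes population-share × respondent value:
  Grade 1: 0.27 × 9.5 = 2.565
  Grade 2: 0.1 × 8 = 0.8
  Grade 3: 0.11 × 1.5 = 0.165
  Grade 4: 0.07 × 4.5 = 0.315
  Grade 5: 0.45 × 4 = 1.8
Post-stratified estimate = 5.645 → 5.6.

5.6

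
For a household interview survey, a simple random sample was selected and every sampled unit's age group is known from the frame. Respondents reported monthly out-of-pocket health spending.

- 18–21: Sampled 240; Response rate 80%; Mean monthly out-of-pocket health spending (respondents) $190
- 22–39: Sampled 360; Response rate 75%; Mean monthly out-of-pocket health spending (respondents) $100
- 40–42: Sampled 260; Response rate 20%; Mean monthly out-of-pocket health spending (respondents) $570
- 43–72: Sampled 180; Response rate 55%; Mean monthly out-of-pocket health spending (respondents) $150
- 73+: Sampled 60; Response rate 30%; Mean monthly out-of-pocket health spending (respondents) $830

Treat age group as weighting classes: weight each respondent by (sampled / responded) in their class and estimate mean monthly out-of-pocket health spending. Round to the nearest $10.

$280

With weight = n_sampled/n_responded per class, the weighted class total is n_sampled:
  18–21: 240 × 190 = 45,600
  22–39: 360 × 100 = 36,000
  40–42: 260 × 570 = 148,200
  43–72: 180 × 150 = 27,000
  73+: 60 × 830 = 49,800
Adjusted estimate = 306,600 / 1,100 = 278.727 → $280.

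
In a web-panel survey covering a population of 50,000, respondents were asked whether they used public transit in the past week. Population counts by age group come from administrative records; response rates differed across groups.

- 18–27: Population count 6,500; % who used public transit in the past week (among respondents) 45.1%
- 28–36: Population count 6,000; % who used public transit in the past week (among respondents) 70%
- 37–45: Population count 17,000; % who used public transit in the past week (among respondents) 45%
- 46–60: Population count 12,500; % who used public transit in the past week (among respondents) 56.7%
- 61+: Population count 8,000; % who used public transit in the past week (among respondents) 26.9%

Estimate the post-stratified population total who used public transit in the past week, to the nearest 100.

24,000

Apply each group's respondent rate to its population count:
  18–27: 6,500 × 45.1% = 2931.5
  28–36: 6,000 × 70% = 4200
  37–45: 17,000 × 45% = 7650
  46–60: 12,500 × 56.7% = 7087.5
  61+: 8,000 × 26.9% = 2152
Estimated total = 24,021 → 24,000.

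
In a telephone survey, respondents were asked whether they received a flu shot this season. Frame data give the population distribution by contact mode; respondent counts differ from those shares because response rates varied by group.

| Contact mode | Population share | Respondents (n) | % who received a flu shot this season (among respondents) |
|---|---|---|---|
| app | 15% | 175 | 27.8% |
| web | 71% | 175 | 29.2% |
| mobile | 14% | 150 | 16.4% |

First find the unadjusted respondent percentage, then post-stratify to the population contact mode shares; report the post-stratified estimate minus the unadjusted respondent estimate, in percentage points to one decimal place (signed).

+2.3 percentage points

Without adjustment, the pooled respondent share is:
  (175/500)×27.8 + (175/500)×29.2 + (150/500)×16.4 = 24.87%
Reweighting by population contact mode shares:
  0.15×27.8 + 0.71×29.2 + 0.14×16.4 = 27.198%
Difference = 27.198 − 24.87 = 2.328 pp.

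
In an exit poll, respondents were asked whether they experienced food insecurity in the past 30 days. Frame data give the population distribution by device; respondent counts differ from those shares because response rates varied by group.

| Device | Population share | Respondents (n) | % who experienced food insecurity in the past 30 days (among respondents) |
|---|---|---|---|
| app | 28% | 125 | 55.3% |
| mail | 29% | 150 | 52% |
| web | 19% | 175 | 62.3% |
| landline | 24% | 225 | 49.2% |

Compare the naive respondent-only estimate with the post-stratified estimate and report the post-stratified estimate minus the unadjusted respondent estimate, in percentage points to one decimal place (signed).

-0.1 percentage points

Naive respondent-only estimate (weights = respondent counts):
  (125/675)×55.3 + (150/675)×52 + (175/675)×62.3 + (225/675)×49.2 = 54.3481%
Post-stratified estimate weights by population shares:
  0.28×55.3 + 0.29×52 + 0.19×62.3 + 0.24×49.2 = 54.209%
Difference = 54.209 − 54.3481 = -0.1391 pp.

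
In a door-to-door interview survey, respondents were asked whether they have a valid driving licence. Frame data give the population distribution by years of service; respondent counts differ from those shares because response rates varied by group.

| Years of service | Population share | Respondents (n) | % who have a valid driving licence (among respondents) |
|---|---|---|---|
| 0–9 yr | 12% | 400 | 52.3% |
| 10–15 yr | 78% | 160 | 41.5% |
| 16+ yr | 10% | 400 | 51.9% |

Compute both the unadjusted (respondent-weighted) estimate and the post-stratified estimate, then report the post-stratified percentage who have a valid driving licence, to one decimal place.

43.8%

Naive respondent-only estimate (weights = respondent counts):
  (400/960)×52.3 + (160/960)×41.5 + (400/960)×51.9 = 50.3333%
Reweighting by population years of service shares:
  0.12×52.3 + 0.78×41.5 + 0.1×51.9 = 43.836%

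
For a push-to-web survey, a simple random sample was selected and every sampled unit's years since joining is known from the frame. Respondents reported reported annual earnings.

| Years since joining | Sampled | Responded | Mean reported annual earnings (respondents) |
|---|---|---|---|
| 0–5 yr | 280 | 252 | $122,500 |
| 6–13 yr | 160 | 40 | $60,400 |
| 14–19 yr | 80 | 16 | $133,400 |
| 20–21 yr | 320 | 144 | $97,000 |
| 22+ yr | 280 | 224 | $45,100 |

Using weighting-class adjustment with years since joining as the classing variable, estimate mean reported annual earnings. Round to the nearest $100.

Response rates by class: 0–5 yr 252/280 = 90%, 6–13 yr 40/160 = 25%, 14–19 yr 16/80 = 20%, 20–21 yr 144/320 = 45%, 22+ yr 224/280 = 80%.
With weight = n_sampled/n_responded per class, the weighted class total is n_sampled:
  0–5 yr: 280 × 122,500 = 34,300,000
  6–13 yr: 160 × 60,400 = 9,664,000
  14–19 yr: 80 × 133,400 = 10,672,000
  20–21 yr: 320 × 97,000 = 31,040,000
  22+ yr: 280 × 45,100 = 12,628,000
Adjusted estimate = 98,304,000 / 1,120 = 87771.4 → $87,800.

$87,800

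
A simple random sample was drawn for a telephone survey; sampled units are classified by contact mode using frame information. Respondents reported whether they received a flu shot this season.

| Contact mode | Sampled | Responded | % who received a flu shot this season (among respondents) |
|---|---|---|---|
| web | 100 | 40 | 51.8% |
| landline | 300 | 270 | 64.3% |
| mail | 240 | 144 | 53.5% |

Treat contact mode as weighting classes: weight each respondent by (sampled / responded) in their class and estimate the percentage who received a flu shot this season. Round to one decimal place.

Class response rates: web 40/100 = 40%, landline 270/300 = 90%, mail 144/240 = 60%.
With weight = n_sampled/n_responded per class, the weighted class total is n_sampled:
  web: 100 × 51.8 = 5180
  landline: 300 × 64.3 = 19,290
  mail: 240 × 53.5 = 12,840
Adjusted estimate = 37,310 / 640 = 58.2969 → 58.3%.

58.3%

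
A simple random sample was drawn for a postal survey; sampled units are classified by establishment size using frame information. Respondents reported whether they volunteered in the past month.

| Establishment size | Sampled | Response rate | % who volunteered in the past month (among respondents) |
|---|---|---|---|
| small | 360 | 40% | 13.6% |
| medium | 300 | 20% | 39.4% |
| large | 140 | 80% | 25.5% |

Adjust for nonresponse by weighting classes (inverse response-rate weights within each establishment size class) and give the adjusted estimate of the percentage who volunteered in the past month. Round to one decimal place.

25.4%

Each respondent's weight = sampled/responded in their class; summing within a class gives n_sampled, so:
  small: 360 × 13.6 = 4896
  medium: 300 × 39.4 = 11,820
  large: 140 × 25.5 = 3570
Adjusted estimate = 20,286 / 800 = 25.3575 → 25.4%.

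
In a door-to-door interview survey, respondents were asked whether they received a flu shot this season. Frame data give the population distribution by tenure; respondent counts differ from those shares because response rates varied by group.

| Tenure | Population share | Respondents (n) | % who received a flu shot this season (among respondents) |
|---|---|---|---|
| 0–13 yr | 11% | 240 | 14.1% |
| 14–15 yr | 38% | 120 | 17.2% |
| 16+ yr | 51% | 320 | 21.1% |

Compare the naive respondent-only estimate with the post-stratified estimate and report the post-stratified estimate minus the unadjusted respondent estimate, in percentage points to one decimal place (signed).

Naive respondent-only estimate (weights = respondent counts):
  (240/680)×14.1 + (120/680)×17.2 + (320/680)×21.1 = 17.9412%
Post-stratified estimate weights by population shares:
  0.11×14.1 + 0.38×17.2 + 0.51×21.1 = 18.848%
Difference = 18.848 − 17.9412 = 0.9068 pp.

+0.9 percentage points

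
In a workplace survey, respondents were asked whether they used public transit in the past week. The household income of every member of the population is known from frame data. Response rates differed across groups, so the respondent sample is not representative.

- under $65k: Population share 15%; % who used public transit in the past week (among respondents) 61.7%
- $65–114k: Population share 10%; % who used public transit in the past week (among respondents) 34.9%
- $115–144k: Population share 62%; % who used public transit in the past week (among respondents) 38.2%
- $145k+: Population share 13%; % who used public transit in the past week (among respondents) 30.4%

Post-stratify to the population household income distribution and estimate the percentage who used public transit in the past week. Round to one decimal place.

40.4%

Reweight to the known household income distribution:
  under $65k: 0.15 × 61.7 = 9.255
  $65–114k: 0.1 × 34.9 = 3.49
  $115–144k: 0.62 × 38.2 = 23.684
  $145k+: 0.13 × 30.4 = 3.952
Post-stratified estimate = 40.381 → 40.4%.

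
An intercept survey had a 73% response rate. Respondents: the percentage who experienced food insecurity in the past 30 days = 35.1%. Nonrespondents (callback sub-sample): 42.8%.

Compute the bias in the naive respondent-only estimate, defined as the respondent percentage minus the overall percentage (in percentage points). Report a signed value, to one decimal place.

-2.1 percentage points

Nonresponse fraction = 1 − 0.73 = 0.27.
Bias = (nonresponse fraction) × (respondent percentage − nonrespondent percentage)
     = 0.27 × (35.1 − 42.8) = 0.27 × -7.7 = -2.079.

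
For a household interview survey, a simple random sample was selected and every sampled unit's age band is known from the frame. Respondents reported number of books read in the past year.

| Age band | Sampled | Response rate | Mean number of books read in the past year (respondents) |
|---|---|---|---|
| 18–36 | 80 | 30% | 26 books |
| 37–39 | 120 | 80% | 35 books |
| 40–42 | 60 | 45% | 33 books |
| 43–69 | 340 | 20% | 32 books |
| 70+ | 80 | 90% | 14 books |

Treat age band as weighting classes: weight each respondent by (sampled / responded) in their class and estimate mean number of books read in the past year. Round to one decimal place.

29.8

Inverse-response-rate weighting restores each class to its sampled count, so class totals weight by n_sampled:
  18–36: 80 × 26 = 2080
  37–39: 120 × 35 = 4200
  40–42: 60 × 33 = 1980
  43–69: 340 × 32 = 10,880
  70+: 80 × 14 = 1120
Adjusted estimate = 20,260 / 680 = 29.7941 → 29.8.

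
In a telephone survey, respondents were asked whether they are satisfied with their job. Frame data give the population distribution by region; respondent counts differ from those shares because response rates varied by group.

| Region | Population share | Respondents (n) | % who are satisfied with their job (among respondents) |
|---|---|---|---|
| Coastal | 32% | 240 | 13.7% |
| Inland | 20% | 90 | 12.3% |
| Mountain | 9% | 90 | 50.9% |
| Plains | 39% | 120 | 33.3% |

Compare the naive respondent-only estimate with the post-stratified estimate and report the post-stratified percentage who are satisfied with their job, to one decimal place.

24.4%

Naive respondent-only estimate (weights = respondent counts):
  (240/540)×13.7 + (90/540)×12.3 + (90/540)×50.9 + (120/540)×33.3 = 24.0222%
Post-stratifying to population shares instead:
  0.32×13.7 + 0.2×12.3 + 0.09×50.9 + 0.39×33.3 = 24.412%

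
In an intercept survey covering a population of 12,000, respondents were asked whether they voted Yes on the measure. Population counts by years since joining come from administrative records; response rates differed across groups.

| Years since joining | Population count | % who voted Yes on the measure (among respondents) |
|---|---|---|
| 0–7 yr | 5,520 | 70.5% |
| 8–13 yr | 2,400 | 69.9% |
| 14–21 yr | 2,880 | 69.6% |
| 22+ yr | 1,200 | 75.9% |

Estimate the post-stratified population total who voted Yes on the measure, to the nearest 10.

Estimated count per cell = population count × respondent percentage:
  0–7 yr: 5,520 × 70.5% = 3891.6
  8–13 yr: 2,400 × 69.9% = 1677.6
  14–21 yr: 2,880 × 69.6% = 2004.48
  22+ yr: 1,200 × 75.9% = 910.8
Estimated total = 8484.48 → 8,480.

8,480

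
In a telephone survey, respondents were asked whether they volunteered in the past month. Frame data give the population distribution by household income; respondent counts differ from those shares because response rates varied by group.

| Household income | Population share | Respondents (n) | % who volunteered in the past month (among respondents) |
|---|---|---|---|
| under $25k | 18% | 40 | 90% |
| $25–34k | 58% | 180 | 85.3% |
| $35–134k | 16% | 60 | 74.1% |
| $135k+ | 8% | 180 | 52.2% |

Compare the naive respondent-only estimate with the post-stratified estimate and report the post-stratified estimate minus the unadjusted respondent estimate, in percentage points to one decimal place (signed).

Without adjustment, the pooled respondent share is:
  (40/460)×90 + (180/460)×85.3 + (60/460)×74.1 + (180/460)×52.2 = 71.2957%
Post-stratified estimate weights by population shares:
  0.18×90 + 0.58×85.3 + 0.16×74.1 + 0.08×52.2 = 81.706%
Difference = 81.706 − 71.2957 = 10.4103 pp.

+10.4 percentage points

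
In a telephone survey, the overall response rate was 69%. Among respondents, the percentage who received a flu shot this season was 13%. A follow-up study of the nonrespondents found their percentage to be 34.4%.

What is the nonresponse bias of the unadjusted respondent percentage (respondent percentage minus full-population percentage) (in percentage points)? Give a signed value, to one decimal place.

Nonresponse fraction = 1 − 0.69 = 0.31.
Bias = (nonresponse fraction) × (respondent percentage − nonrespondent percentage)
     = 0.31 × (13 − 34.4) = 0.31 × -21.4 = -6.634.

-6.6 percentage points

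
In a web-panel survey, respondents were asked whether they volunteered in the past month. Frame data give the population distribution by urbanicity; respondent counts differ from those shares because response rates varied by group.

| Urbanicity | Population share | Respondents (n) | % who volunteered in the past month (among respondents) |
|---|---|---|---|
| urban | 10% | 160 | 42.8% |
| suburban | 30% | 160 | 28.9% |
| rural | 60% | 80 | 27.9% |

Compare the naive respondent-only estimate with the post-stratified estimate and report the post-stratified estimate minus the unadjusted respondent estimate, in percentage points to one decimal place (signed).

-4.6 percentage points

Without adjustment, the pooled respondent share is:
  (160/400)×42.8 + (160/400)×28.9 + (80/400)×27.9 = 34.26%
Post-stratifying to population shares instead:
  0.1×42.8 + 0.3×28.9 + 0.6×27.9 = 29.69%
Difference = 29.69 − 34.26 = -4.57 pp.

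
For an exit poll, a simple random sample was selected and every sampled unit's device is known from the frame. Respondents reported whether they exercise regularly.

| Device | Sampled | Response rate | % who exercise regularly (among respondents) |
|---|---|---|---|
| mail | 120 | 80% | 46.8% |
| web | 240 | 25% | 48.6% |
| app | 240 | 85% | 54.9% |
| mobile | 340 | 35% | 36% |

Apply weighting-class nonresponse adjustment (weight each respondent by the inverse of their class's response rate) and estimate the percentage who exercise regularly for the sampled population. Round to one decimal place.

45.4%

Weighting each respondent by the inverse class response rate inflates each class back to its sampled size, so the class weight is n_sampled:
  mail: 120 × 46.8 = 5616
  web: 240 × 48.6 = 11,664
  app: 240 × 54.9 = 13,176
  mobile: 340 × 36 = 12,240
Adjusted estimate = 42,696 / 940 = 45.4213 → 45.4%.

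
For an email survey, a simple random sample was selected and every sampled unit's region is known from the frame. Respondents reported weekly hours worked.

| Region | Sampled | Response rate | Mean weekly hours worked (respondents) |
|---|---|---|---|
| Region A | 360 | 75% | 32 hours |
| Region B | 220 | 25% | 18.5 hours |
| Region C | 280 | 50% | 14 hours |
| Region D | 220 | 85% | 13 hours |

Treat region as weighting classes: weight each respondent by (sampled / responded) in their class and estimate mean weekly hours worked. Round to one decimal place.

20.7

Inverse-response-rate weighting restores each class to its sampled count, so class totals weight by n_sampled:
  Region A: 360 × 32 = 11,520
  Region B: 220 × 18.5 = 4070
  Region C: 280 × 14 = 3920
  Region D: 220 × 13 = 2860
Adjusted estimate = 22,370 / 1,080 = 20.713 → 20.7.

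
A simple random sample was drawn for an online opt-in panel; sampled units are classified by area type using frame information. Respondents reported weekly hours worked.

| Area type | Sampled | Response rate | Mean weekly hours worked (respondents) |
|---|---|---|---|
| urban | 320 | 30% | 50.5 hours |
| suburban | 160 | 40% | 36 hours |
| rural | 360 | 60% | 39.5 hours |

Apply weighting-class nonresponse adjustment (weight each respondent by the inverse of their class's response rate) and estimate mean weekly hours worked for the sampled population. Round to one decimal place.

43.0

With weight = n_sampled/n_responded per class, the weighted class total is n_sampled:
  urban: 320 × 50.5 = 16,160
  suburban: 160 × 36 = 5760
  rural: 360 × 39.5 = 14,220
Adjusted estimate = 36,140 / 840 = 43.0238 → 43.0.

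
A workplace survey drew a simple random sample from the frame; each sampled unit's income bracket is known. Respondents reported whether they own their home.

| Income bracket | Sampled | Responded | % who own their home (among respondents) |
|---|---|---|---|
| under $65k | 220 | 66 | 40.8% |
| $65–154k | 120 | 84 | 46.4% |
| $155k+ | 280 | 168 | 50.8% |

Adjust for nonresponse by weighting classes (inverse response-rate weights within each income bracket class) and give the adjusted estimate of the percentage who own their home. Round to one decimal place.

Class response rates: under $65k 66/220 = 30%, $65–154k 84/120 = 70%, $155k+ 168/280 = 60%.
Each respondent's weight = sampled/responded in their class; summing within a class gives n_sampled, so:
  under $65k: 220 × 40.8 = 8976
  $65–154k: 120 × 46.4 = 5568
  $155k+: 280 × 50.8 = 14,224
Adjusted estimate = 28,768 / 620 = 46.4 → 46.4%.

46.4%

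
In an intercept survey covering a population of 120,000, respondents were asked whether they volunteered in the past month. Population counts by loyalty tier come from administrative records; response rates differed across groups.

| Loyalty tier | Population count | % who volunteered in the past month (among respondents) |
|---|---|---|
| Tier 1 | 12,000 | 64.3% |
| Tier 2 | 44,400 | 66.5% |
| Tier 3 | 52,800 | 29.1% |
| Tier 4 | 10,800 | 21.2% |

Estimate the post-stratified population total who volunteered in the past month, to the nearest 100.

54,900

Estimated count per cell = population count × respondent percentage:
  Tier 1: 12,000 × 64.3% = 7716
  Tier 2: 44,400 × 66.5% = 29,526
  Tier 3: 52,800 × 29.1% = 15364.8
  Tier 4: 10,800 × 21.2% = 2289.6
Estimated total = 54896.4 → 54,900.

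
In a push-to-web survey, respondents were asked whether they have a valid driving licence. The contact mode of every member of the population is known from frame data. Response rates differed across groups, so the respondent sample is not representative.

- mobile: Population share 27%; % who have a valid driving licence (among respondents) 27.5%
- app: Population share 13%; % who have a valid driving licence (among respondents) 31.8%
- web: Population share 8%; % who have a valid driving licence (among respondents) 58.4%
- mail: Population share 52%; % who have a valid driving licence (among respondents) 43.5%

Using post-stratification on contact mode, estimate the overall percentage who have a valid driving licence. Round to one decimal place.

38.9%

Post-stratification weights by population share, not respondent share:
  mobile: 0.27 × 27.5 = 7.425
  app: 0.13 × 31.8 = 4.134
  web: 0.08 × 58.4 = 4.672
  mail: 0.52 × 43.5 = 22.62
Post-stratified estimate = 38.851 → 38.9%.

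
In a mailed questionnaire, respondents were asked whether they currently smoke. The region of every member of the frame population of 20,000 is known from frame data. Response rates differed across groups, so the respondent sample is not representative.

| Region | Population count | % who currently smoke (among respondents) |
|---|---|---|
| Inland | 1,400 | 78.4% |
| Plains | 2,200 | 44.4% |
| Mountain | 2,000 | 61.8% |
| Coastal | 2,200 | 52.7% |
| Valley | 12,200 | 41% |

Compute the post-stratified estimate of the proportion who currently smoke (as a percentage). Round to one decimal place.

47.4%

Weight each group's respondent value by its population share:
  Inland: (1,400/20,000) × 78.4 = 5.488
  Plains: (2,200/20,000) × 44.4 = 4.884
  Mountain: (2,000/20,000) × 61.8 = 6.18
  Coastal: (2,200/20,000) × 52.7 = 5.797
  Valley: (12,200/20,000) × 41 = 25.01
Post-stratified estimate = 47.359 → 47.4%.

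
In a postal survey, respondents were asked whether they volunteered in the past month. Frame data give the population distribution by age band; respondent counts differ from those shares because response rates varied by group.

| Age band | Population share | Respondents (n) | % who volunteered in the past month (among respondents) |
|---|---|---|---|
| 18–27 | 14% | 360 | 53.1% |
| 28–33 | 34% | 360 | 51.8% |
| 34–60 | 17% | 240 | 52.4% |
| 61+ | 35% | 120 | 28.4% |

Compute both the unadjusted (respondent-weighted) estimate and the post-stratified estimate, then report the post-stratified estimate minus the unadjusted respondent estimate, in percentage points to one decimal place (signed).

-5.9 percentage points

Naive respondent-only estimate (weights = respondent counts):
  (360/1080)×53.1 + (360/1080)×51.8 + (240/1080)×52.4 + (120/1080)×28.4 = 49.7667%
Reweighting by population age band shares:
  0.14×53.1 + 0.34×51.8 + 0.17×52.4 + 0.35×28.4 = 43.894%
Difference = 43.894 − 49.7667 = -5.8727 pp.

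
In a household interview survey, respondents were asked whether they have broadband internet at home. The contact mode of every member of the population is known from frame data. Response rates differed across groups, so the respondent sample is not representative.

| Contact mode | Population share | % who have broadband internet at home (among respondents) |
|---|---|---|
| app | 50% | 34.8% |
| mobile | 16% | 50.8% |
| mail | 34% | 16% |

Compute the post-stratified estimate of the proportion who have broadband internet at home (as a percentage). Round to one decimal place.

Reweight to the known contact mode distribution:
  app: 0.5 × 34.8 = 17.4
  mobile: 0.16 × 50.8 = 8.128
  mail: 0.34 × 16 = 5.44
Post-stratified estimate = 30.968 → 31.0%.

31.0%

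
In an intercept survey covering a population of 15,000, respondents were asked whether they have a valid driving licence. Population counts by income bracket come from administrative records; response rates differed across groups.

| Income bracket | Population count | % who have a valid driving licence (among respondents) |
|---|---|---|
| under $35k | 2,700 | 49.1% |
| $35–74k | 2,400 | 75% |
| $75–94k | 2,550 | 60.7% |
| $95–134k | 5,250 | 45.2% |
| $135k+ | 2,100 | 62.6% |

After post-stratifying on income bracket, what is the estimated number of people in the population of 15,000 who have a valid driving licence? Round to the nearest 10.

Estimated count per cell = population count × respondent percentage:
  under $35k: 2,700 × 49.1% = 1325.7
  $35–74k: 2,400 × 75% = 1800
  $75–94k: 2,550 × 60.7% = 1547.85
  $95–134k: 5,250 × 45.2% = 2373
  $135k+: 2,100 × 62.6% = 1314.6
Estimated total = 8361.15 → 8,360.

8,360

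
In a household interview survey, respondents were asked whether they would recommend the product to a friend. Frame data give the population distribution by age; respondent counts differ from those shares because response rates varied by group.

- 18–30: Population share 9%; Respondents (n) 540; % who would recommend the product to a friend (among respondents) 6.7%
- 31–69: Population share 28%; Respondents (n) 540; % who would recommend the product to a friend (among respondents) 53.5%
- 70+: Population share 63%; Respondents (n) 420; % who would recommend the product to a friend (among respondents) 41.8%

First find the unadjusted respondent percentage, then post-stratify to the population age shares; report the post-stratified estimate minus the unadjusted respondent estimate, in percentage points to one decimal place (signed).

Naive respondent-only estimate (weights = respondent counts):
  (540/1500)×6.7 + (540/1500)×53.5 + (420/1500)×41.8 = 33.376%
Post-stratified estimate weights by population shares:
  0.09×6.7 + 0.28×53.5 + 0.63×41.8 = 41.917%
Difference = 41.917 − 33.376 = 8.541 pp.

+8.5 percentage points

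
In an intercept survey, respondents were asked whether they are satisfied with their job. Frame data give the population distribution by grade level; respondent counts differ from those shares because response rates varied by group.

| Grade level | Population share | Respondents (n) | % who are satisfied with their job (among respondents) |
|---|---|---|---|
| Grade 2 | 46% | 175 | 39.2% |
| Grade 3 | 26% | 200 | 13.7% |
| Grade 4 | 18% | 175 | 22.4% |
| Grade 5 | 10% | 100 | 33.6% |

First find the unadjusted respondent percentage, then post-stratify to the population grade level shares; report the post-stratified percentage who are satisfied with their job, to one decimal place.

29.0%

Unadjusted (pooled respondent) estimate weights by respondent counts:
  (175/650)×39.2 + (200/650)×13.7 + (175/650)×22.4 + (100/650)×33.6 = 25.9692%
Post-stratified estimate weights by population shares:
  0.46×39.2 + 0.26×13.7 + 0.18×22.4 + 0.1×33.6 = 28.986%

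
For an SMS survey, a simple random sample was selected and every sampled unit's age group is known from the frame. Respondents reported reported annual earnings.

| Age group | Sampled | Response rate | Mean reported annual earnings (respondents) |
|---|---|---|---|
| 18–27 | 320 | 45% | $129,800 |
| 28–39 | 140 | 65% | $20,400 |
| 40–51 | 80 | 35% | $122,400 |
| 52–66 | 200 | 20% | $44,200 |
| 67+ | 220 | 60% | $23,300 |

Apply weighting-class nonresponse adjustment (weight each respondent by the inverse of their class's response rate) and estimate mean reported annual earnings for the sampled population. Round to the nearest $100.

$71,000

With weight = n_sampled/n_responded per class, the weighted class total is n_sampled:
  18–27: 320 × 129,800 = 41,536,000
  28–39: 140 × 20,400 = 2,856,000
  40–51: 80 × 122,400 = 9,792,000
  52–66: 200 × 44,200 = 8,840,000
  67+: 220 × 23,300 = 5,126,000
Adjusted estimate = 68,150,000 / 960 = 70989.6 → $71,000.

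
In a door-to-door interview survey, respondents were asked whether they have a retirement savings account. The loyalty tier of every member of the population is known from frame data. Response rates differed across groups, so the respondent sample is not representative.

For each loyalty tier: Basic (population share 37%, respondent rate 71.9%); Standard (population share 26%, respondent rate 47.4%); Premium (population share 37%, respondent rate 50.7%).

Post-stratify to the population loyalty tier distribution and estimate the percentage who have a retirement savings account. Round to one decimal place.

Weight each group's respondent value by its population share:
  Basic: 0.37 × 71.9 = 26.603
  Standard: 0.26 × 47.4 = 12.324
  Premium: 0.37 × 50.7 = 18.759
Post-stratified estimate = 57.686 → 57.7%.

57.7%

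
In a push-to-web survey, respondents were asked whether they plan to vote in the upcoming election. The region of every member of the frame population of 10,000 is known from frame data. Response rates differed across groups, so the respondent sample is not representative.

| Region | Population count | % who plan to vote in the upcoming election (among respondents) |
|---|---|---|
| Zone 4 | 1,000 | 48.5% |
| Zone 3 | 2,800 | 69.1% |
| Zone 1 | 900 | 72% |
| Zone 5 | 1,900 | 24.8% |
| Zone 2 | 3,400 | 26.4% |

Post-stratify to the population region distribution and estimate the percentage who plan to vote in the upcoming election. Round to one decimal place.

44.4%

Each cell contributes population-share × respondent value:
  Zone 4: (1,000/10,000) × 48.5 = 4.85
  Zone 3: (2,800/10,000) × 69.1 = 19.348
  Zone 1: (900/10,000) × 72 = 6.48
  Zone 5: (1,900/10,000) × 24.8 = 4.712
  Zone 2: (3,400/10,000) × 26.4 = 8.976
Post-stratified estimate = 44.366 → 44.4%.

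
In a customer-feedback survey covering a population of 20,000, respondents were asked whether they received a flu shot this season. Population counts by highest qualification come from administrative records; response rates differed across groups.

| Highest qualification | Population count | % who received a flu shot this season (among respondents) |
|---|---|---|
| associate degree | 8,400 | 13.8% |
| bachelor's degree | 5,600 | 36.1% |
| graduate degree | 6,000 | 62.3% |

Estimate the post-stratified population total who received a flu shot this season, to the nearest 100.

Each cell contributes its population count × the respondent rate:
  associate degree: 8,400 × 13.8% = 1159.2
  bachelor's degree: 5,600 × 36.1% = 2021.6
  graduate degree: 6,000 × 62.3% = 3738
Estimated total = 6918.8 → 6,900.

6,900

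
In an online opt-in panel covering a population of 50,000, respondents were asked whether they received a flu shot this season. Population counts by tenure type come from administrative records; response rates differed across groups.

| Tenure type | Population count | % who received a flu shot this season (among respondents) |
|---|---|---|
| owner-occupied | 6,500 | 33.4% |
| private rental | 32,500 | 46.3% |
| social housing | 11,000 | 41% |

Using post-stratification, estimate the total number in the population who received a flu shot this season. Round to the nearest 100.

Each cell contributes its population count × the respondent rate:
  owner-occupied: 6,500 × 33.4% = 2171
  private rental: 32,500 × 46.3% = 15047.5
  social housing: 11,000 × 41% = 4510
Estimated total = 21728.5 → 21,700.

21,700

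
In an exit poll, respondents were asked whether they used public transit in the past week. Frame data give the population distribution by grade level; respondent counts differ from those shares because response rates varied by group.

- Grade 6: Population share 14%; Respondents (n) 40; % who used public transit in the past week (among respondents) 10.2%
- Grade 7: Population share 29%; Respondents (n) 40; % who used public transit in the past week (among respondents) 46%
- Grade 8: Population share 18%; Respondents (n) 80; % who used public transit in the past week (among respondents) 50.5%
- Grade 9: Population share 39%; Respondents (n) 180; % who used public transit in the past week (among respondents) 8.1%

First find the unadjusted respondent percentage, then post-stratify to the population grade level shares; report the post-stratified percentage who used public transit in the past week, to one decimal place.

27.0%

Naive respondent-only estimate (weights = respondent counts):
  (40/340)×10.2 + (40/340)×46 + (80/340)×50.5 + (180/340)×8.1 = 22.7824%
Post-stratified estimate weights by population shares:
  0.14×10.2 + 0.29×46 + 0.18×50.5 + 0.39×8.1 = 27.017%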